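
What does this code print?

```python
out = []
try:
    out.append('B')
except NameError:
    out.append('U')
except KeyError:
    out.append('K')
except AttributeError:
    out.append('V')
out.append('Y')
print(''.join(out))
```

Execution trace: 'B' (try body, no exception) → 'Y' (after the try/except). Output: BY

Answer: BY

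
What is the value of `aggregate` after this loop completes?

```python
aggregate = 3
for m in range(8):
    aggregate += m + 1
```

Start at 3, add 1 to 8 = 39
`aggregate` takes the values: 3 → 4 → 6 → 9 → 13 → 18 → 24 → 31 → 39

Answer: 39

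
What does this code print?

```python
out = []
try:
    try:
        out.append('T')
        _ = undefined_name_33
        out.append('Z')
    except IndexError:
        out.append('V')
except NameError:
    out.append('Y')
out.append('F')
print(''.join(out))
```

Execution trace: 'T' (inner try body) → 'Y' (outer except NameError) → 'F' (after the try/except). Output: TYF

Answer: TYF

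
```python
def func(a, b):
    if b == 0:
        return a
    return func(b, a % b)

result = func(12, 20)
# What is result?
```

func(12, 20) -> func(20, 12) -> func(12, 8) -> func(8, 4) -> func(4, 0) -> 4

Answer: 4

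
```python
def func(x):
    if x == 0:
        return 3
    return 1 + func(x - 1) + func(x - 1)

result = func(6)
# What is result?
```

func(x) = 1 + 2·func(x-1), func(0)=3. Closed form: (3+1)·2^6 - 1 = 255.

Answer: 255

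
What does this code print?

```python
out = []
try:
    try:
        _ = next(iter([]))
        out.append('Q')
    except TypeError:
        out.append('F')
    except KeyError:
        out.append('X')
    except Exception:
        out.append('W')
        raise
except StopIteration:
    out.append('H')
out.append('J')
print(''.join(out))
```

Execution trace: 'W' (except Exception) → 'H' (outer except StopIteration) → 'J' (after the try/except). Output: WHJ

Answer: WHJ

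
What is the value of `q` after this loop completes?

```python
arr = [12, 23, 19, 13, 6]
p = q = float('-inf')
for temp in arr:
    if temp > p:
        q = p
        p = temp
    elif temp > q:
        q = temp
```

Second largest (with repeats) in [12, 23, 19, 13, 6]
`q` takes the values: -inf → 12 → 19

Answer: 19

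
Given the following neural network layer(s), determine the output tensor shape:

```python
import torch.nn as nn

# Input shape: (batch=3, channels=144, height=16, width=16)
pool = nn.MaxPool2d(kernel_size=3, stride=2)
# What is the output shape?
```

Input: (3, 144, 16, 16) -> Output: (3, 144, 7, 7)

Answer: (3, 144, 7, 7)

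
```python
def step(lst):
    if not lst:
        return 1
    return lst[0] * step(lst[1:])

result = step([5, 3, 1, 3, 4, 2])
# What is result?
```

Product over [5, 3, 1, 3, 4, 2] = 5 * 3 * 1 * 3 * 4 * 2 = 360

Answer: 360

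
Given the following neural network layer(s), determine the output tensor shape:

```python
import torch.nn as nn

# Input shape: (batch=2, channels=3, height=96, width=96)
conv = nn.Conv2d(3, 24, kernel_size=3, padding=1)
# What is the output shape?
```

Input: (2, 3, 96, 96) -> Output: (2, 24, 96, 96)

Answer: (2, 24, 96, 96)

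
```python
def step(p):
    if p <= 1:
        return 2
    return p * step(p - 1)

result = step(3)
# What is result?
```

step(3) = 3 * 2 * 2 = 12

Answer: 12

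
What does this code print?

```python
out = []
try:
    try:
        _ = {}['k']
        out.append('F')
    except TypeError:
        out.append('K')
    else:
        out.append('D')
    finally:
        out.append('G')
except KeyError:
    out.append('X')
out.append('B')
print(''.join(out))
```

Execution trace: 'G' (inner finally) → 'X' (outer except KeyError) → 'B' (after the try/except). Output: GXB

Answer: GXB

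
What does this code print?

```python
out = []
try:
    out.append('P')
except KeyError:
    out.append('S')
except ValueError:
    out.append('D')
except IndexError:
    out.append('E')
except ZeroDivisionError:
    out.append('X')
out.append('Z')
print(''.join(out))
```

Execution trace: 'P' (try body, no exception) → 'Z' (after the try/except). Output: PZ

Answer: PZ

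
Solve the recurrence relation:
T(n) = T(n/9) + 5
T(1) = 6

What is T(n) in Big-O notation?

Each step divides n by 9 and adds 5. After log_9(n) steps we reach T(1)=6. So T(n) = 5·log_9(n) + 6 = O(log n).

Answer: O(log n)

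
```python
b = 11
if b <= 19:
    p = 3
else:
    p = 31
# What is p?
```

Trace:
`b = 11` → b = 11
`if b <= 19: ...` → b <= 19 is True → p = 3
So p = 3

Answer: 3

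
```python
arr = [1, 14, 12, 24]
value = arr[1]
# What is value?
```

Trace:
`arr = [1, 14, 12, 24]` → arr = [1, 14, 12, 24]
`value = arr[1]` → value = 14
So value = 14

Answer: 14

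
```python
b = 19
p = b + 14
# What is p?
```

Trace:
`b = 19` → b = 19
`p = b + 14` → p = 33
So p = 33

Answer: 33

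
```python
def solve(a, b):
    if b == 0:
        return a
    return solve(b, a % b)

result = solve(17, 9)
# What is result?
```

solve(17, 9) -> solve(9, 8) -> solve(8, 1) -> solve(1, 0) -> 1

Answer: 1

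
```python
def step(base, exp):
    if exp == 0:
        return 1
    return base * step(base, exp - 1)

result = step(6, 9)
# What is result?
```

step(6, 9) = 6 * 6 * 6 * 6 * 6 * 6 * 6 * 6 * 6 = 10077696

Answer: 10077696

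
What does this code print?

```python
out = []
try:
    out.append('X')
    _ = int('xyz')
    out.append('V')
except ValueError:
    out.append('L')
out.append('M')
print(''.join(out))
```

Execution trace: 'X' (try body) → 'L' (except ValueError) → 'M' (after the try/except). Output: XLM

Answer: XLM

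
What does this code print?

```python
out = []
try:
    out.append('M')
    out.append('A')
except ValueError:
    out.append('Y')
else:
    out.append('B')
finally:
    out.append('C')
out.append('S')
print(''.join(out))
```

Execution trace: 'M' (try body) → 'A' (try body, no exception) → 'B' (else) → 'C' (finally) → 'S' (after the try/except). Output: MABCS

Answer: MABCS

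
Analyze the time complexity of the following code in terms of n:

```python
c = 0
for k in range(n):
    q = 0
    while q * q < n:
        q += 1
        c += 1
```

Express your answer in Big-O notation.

Each loop level contributes: n × √n. Multiplying the contributions gives O(n√n).

Answer: O(n√n)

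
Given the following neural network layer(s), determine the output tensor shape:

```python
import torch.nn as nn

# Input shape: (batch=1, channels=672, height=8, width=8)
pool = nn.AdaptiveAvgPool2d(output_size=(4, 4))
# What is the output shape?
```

Input: (1, 672, 8, 8) -> Output: (1, 672, 4, 4)

Answer: (1, 672, 4, 4)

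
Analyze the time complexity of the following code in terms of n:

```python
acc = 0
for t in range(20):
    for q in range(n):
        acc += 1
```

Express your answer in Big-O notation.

Each loop level contributes: 1 × n. Multiplying the contributions gives O(n).

Answer: O(n)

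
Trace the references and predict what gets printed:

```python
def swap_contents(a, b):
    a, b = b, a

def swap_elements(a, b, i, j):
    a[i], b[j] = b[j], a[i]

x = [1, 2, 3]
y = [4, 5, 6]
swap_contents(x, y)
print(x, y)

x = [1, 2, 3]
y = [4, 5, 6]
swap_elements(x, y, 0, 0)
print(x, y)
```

Key concept: parameter rebinding vs mutation.
Step by step:
`x = [1, 2, 3]` → x = [1, 2, 3]
`y = [4, 5, 6]` → y = [4, 5, 6]
`swap_contents(x, y)` → no visible change to tracked variables
`print(x, y)` → prints [1, 2, 3] [4, 5, 6]
`x = [1, 2, 3]` → x = [1, 2, 3]
`y = [4, 5, 6]` → y = [4, 5, 6]
`swap_elements(x, y, 0, 0)` → x = [4, 2, 3]; y = [1, 5, 6]
`print(x, y)` → prints [4, 2, 3] [1, 5, 6]

Answer:
[1, 2, 3] [4, 5, 6]
[4, 2, 3] [1, 5, 6]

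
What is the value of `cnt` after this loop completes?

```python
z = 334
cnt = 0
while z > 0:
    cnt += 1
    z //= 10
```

Count digits by repeated division by 10
`cnt` takes the values: 0 → 1 → 2 → 3

Answer: 3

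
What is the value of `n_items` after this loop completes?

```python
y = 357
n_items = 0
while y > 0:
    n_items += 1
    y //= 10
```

Count digits by repeated division by 10
`n_items` takes the values: 0 → 1 → 2 → 3

Answer: 3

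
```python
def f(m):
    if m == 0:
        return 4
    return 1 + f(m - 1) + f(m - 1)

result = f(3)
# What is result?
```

f(m) = 1 + 2·f(m-1), f(0)=4. Closed form: (4+1)·2^3 - 1 = 39.

Answer: 39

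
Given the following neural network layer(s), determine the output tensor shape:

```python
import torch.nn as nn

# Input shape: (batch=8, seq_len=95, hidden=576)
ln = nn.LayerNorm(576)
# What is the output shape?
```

Input: (8, 95, 576) -> Output: (8, 95, 576)

Answer: (8, 95, 576)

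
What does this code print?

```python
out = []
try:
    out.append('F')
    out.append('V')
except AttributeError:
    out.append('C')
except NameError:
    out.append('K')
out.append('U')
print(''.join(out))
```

Execution trace: 'F' (try body) → 'V' (try body, no exception) → 'U' (after the try/except). Output: FVU

Answer: FVU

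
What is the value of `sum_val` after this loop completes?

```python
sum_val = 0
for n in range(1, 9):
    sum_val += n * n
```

Sum of squares 1² to 8² = 204
`sum_val` takes the values: 0 → 1 → 5 → 14 → 30 → 55 → 91 → 140 → 204

Answer: 204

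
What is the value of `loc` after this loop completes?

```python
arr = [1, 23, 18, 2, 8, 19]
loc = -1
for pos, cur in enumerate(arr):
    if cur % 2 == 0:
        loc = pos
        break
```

First even number index in [1, 23, 18, 2, 8, 19]
`loc` takes the values: -1 → 2

Answer: 2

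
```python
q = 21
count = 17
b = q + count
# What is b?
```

Trace:
`q = 21` → q = 21
`count = 17` → count = 17
`b = q + count` → b = 38
So b = 38

Answer: 38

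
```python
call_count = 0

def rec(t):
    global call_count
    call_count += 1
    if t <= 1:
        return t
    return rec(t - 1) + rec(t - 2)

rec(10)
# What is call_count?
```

Calls(t) = 1 + Calls(t-1) + Calls(t-2); Calls(0)=Calls(1)=1. For t=10 this gives 177.

Answer: 177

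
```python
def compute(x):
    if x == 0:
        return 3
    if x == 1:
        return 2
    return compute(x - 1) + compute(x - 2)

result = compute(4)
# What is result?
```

Build up from base cases: compute(0)=3, compute(1)=2, compute(2)=5, compute(3)=7, compute(4)=12

Answer: 12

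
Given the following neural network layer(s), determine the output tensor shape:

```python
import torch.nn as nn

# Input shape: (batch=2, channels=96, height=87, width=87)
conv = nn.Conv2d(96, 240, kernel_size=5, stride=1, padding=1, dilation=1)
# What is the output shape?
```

Input: (2, 96, 87, 87) -> Output: (2, 240, 85, 85)

Answer: (2, 240, 85, 85)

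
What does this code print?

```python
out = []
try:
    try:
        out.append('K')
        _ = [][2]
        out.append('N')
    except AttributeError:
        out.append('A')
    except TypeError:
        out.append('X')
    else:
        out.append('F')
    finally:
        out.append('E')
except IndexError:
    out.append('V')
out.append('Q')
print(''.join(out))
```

Execution trace: 'K' (try body) → 'E' (finally) → 'V' (outer except IndexError) → 'Q' (after the try/except). Output: KEVQ

Answer: KEVQ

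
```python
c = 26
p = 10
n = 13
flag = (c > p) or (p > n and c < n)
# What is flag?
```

Trace:
`c = 26` → c = 26
`p = 10` → p = 10
`n = 13` → n = 13
`flag = (c > p) or (p > n and c < n)` → flag = True
So flag = True

Answer: True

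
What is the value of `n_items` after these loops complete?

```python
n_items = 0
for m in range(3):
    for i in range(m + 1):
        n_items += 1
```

Triangle: 1 + 2 + ... + 3
`n_items` takes the values: 0 → 1 → 2 → 3 → 4 → 5 → 6

Answer: 6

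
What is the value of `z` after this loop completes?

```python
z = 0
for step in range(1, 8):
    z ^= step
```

XOR of 1 to 7
`z` takes the values: 0 → 1 → 3 → 0 → 4 → 1 → 7 → 0

Answer: 0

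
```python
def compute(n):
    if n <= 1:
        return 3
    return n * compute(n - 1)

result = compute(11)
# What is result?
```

compute(11) = 11 * 10 * 9 * 8 * 7 * 6 * 5 * 4 * 3 * 2 * 3 = 119750400

Answer: 119750400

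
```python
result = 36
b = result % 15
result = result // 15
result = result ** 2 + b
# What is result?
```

Trace:
`result = 36` → result = 36
`b = result % 15` → b = 6
`result = result // 15` → result = 2
`result = result ** 2 + b` → result = 10
So result = 10

Answer: 10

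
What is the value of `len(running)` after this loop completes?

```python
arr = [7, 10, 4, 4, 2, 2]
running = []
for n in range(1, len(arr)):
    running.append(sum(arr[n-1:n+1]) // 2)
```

Number of 2-element averages
`running` takes the values: [] → [8] → [8, 7] → [8, 7, 4] → [8, 7, 4, 3] → [8, 7, 4, 3, 2]
So `len(running)` = 5

Answer: 5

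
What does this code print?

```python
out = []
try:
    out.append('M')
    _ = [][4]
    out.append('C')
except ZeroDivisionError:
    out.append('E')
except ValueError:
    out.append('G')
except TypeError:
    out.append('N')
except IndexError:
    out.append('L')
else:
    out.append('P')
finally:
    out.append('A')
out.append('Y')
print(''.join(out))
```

Execution trace: 'M' (try body) → 'L' (except IndexError) → 'A' (finally) → 'Y' (after the try/except). Output: MLAY

Answer: MLAY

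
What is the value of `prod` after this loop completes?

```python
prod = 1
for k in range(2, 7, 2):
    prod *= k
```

Product of even numbers 2 to 6
`prod` takes the values: 1 → 2 → 8 → 48

Answer: 48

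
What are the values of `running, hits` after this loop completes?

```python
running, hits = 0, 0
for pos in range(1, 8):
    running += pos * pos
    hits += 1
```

Sum of squares and count
`running, hits` takes the values: (0, 0) → (1, 0) → (1, 1) → (5, 1) → (5, 2) → (14, 2) → (14, 3) → (30, 3) → (30, 4) → (55, 4) → (55, 5) → (91, 5) → (91, 6) → (140, 6) → (140, 7)

Answer: 140, 7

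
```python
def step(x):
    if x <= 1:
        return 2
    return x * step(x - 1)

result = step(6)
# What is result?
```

step(6) = 6 * 5 * 4 * 3 * 2 * 2 = 1440

Answer: 1440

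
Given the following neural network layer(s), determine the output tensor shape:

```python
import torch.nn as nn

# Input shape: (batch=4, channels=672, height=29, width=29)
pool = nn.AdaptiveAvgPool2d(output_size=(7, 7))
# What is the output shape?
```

Input: (4, 672, 29, 29) -> Output: (4, 672, 7, 7)

Answer: (4, 672, 7, 7)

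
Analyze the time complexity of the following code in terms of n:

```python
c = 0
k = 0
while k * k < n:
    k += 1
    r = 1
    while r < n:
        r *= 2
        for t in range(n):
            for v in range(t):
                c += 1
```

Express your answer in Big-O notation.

Each loop level contributes: √n × log n × n × n. Multiplying the contributions gives O(n^2√n log n).

Answer: O(n^2√n log n)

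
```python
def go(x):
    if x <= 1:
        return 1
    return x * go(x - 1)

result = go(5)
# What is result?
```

go(5) = 5 * 4 * 3 * 2 * 1 = 120

Answer: 120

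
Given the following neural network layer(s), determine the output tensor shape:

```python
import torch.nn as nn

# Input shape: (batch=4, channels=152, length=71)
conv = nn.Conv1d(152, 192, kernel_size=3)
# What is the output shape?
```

Input: (4, 152, 71) -> Output: (4, 192, 69)

Answer: (4, 192, 69)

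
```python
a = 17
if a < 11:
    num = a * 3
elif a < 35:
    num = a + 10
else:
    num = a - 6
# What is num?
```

Trace:
`a = 17` → a = 17
`if a < 11: ...` → a < 11 is False, a < 35 is True → num = 27
So num = 27

Answer: 27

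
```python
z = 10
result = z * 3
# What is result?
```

Trace:
`z = 10` → z = 10
`result = z * 3` → result = 30
So result = 30

Answer: 30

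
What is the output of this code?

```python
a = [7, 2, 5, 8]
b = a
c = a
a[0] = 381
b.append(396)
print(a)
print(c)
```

Key concept: multiple aliases.
Step by step:
`a = [7, 2, 5, 8]` → a = [7, 2, 5, 8]
`b = a` → b = [7, 2, 5, 8] (same object as a)
`c = a` → c = [7, 2, 5, 8] (same object as a, b)
`a[0] = 381` → a = [381, 2, 5, 8] (same object as b, c); b = [381, 2, 5, 8] (same object as a, c); c = [381, 2, 5, 8] (same object as a, b)
`b.append(396)` → a = [381, 2, 5, 8, 396] (same object as b, c); b = [381, 2, 5, 8, 396] (same object as a, c); c = [381, 2, 5, 8, 396] (same object as a, b)
`print(a)` → prints [381, 2, 5, 8, 396]
`print(c)` → prints [381, 2, 5, 8, 396]

Answer:
[381, 2, 5, 8, 396]
[381, 2, 5, 8, 396]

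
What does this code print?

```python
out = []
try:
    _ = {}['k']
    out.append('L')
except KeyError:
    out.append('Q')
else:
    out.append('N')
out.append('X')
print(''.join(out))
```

Execution trace: 'Q' (except KeyError) → 'X' (after the try/except). Output: QX

Answer: QX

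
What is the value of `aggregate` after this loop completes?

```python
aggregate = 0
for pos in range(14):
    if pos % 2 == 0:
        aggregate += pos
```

Sum of even numbers 0 to 13
`aggregate` takes the values: 0 → 2 → 6 → 12 → 20 → 30 → 42

Answer: 42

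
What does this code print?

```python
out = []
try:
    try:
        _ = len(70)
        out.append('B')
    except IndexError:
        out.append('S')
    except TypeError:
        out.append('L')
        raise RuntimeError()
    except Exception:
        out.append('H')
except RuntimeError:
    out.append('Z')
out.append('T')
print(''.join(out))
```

Execution trace: 'L' (inner except TypeError) → 'Z' (outer except RuntimeError) → 'T' (after the try/except). Output: LZT

Answer: LZT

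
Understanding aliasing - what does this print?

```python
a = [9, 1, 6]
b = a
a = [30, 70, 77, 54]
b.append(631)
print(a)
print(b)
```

Key concept: rebinding vs mutation: a is rebound to a new list, b still points at the original.
Step by step:
`a = [9, 1, 6]` → a = [9, 1, 6]
`b = a` → b = [9, 1, 6] (same object as a)
`a = [30, 70, 77, 54]` → a = [30, 70, 77, 54]
`b.append(631)` → b = [9, 1, 6, 631]
`print(a)` → prints [30, 70, 77, 54]
`print(b)` → prints [9, 1, 6, 631]

Answer:
[30, 70, 77, 54]
[9, 1, 6, 631]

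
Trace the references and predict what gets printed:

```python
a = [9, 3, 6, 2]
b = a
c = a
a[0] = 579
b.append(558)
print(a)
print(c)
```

Key concept: multiple aliases.
Step by step:
`a = [9, 3, 6, 2]` → a = [9, 3, 6, 2]
`b = a` → b = [9, 3, 6, 2] (same object as a)
`c = a` → c = [9, 3, 6, 2] (same object as a, b)
`a[0] = 579` → a = [579, 3, 6, 2] (same object as b, c); b = [579, 3, 6, 2] (same object as a, c); c = [579, 3, 6, 2] (same object as a, b)
`b.append(558)` → a = [579, 3, 6, 2, 558] (same object as b, c); b = [579, 3, 6, 2, 558] (same object as a, c); c = [579, 3, 6, 2, 558] (same object as a, b)
`print(a)` → prints [579, 3, 6, 2, 558]
`print(c)` → prints [579, 3, 6, 2, 558]

Answer:
[579, 3, 6, 2, 558]
[579, 3, 6, 2, 558]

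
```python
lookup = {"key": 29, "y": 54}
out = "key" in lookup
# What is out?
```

Trace:
`lookup = {"key": 29, "y": 54}` → lookup = {'key': 29, 'y': 54}
`out = "key" in lookup` → out = True
So out = True

Answer: True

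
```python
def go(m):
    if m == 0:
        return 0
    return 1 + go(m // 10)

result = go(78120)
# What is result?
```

Count of digits of 78120: 5

Answer: 5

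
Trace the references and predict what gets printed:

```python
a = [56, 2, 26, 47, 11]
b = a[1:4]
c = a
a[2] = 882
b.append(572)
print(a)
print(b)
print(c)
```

Key concept: slice vs alias.
Step by step:
`a = [56, 2, 26, 47, 11]` → a = [56, 2, 26, 47, 11]
`b = a[1:4]` → b = [2, 26, 47]
`c = a` → c = [56, 2, 26, 47, 11] (same object as a)
`a[2] = 882` → a = [56, 2, 882, 47, 11] (same object as c); c = [56, 2, 882, 47, 11] (same object as a)
`b.append(572)` → b = [2, 26, 47, 572]
`print(a)` → prints [56, 2, 882, 47, 11]
`print(b)` → prints [2, 26, 47, 572]
`print(c)` → prints [56, 2, 882, 47, 11]

Answer:
[56, 2, 882, 47, 11]
[2, 26, 47, 572]
[56, 2, 882, 47, 11]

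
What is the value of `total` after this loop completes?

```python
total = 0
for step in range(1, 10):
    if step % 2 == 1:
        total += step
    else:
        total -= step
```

Add odd, subtract even
`total` takes the values: 0 → 1 → -1 → 2 → -2 → 3 → -3 → 4 → -4 → 5

Answer: 5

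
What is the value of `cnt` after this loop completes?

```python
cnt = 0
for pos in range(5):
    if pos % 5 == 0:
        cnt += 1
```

Count numbers divisible by 5 in range(5)
`cnt` takes the values: 0 → 1

Answer: 1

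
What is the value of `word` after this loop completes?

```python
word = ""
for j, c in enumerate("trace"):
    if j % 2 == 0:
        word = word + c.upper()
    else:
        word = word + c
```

Uppercase even positions in 'trace'
`word` takes the values: "" → "T" → "Tr" → "TrA" → "TrAc" → "TrAcE"

Answer: "TrAcE"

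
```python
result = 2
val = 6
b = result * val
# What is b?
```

Trace:
`result = 2` → result = 2
`val = 6` → val = 6
`b = result * val` → b = 12
So b = 12

Answer: 12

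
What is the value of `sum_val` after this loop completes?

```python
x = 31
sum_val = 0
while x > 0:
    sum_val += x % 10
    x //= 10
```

Sum digits of 31
`sum_val` takes the values: 0 → 1 → 4

Answer: 4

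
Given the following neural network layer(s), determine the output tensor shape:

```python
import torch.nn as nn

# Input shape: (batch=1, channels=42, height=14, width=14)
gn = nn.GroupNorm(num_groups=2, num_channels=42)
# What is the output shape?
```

Input: (1, 42, 14, 14) -> Output: (1, 42, 14, 14)

Answer: (1, 42, 14, 14)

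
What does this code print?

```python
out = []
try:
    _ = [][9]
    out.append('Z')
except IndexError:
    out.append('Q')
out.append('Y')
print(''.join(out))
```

Execution trace: 'Q' (except IndexError) → 'Y' (after the try/except). Output: QY

Answer: QY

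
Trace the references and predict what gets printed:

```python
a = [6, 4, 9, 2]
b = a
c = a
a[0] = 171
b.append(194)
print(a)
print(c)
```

Key concept: multiple aliases.
Step by step:
`a = [6, 4, 9, 2]` → a = [6, 4, 9, 2]
`b = a` → b = [6, 4, 9, 2] (same object as a)
`c = a` → c = [6, 4, 9, 2] (same object as a, b)
`a[0] = 171` → a = [171, 4, 9, 2] (same object as b, c); b = [171, 4, 9, 2] (same object as a, c); c = [171, 4, 9, 2] (same object as a, b)
`b.append(194)` → a = [171, 4, 9, 2, 194] (same object as b, c); b = [171, 4, 9, 2, 194] (same object as a, c); c = [171, 4, 9, 2, 194] (same object as a, b)
`print(a)` → prints [171, 4, 9, 2, 194]
`print(c)` → prints [171, 4, 9, 2, 194]

Answer:
[171, 4, 9, 2, 194]
[171, 4, 9, 2, 194]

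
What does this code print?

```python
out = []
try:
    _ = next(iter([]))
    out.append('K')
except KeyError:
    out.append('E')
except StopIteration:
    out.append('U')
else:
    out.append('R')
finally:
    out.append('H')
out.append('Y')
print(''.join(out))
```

Execution trace: 'U' (except StopIteration) → 'H' (finally) → 'Y' (after the try/except). Output: UHY

Answer: UHY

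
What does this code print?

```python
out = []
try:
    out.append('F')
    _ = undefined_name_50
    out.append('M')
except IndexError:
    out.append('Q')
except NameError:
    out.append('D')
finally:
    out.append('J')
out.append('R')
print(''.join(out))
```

Execution trace: 'F' (try body) → 'D' (except NameError) → 'J' (finally) → 'R' (after the try/except). Output: FDJR

Answer: FDJR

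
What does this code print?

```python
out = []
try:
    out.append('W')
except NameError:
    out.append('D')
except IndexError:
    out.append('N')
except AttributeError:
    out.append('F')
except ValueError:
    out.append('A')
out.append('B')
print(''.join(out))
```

Execution trace: 'W' (try body, no exception) → 'B' (after the try/except). Output: WB

Answer: WB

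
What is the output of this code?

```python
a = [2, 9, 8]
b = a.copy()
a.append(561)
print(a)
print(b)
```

Key concept: list.copy() creates independent copy.
Step by step:
`a = [2, 9, 8]` → a = [2, 9, 8]
`b = a.copy()` → b = [2, 9, 8]
`a.append(561)` → a = [2, 9, 8, 561]
`print(a)` → prints [2, 9, 8, 561]
`print(b)` → prints [2, 9, 8]

Answer:
[2, 9, 8, 561]
[2, 9, 8]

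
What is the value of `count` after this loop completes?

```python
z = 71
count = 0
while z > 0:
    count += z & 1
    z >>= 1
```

Count set bits in 71 (binary: 0b1000111)
`count` takes the values: 0 → 1 → 2 → 3 → 4

Answer: 4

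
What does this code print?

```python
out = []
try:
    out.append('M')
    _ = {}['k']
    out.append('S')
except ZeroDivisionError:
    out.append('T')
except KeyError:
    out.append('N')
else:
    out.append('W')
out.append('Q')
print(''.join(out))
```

Execution trace: 'M' (try body) → 'N' (except KeyError) → 'Q' (after the try/except). Output: MNQ

Answer: MNQ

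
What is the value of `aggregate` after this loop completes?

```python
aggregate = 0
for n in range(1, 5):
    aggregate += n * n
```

Sum of squares 1² to 4² = 30
`aggregate` takes the values: 0 → 1 → 5 → 14 → 30

Answer: 30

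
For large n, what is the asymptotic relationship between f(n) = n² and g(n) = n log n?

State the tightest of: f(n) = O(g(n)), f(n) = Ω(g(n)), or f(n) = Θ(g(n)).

n² vs n log n: f(n) = Ω(g(n)) but not O(g(n)) — n² grows strictly faster than n log n.

Answer: f(n) = Ω(g(n)) but not O(g(n)) — n² grows strictly faster than n log n.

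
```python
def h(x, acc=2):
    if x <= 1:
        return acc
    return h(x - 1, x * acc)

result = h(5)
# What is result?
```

Accumulator trace (n, acc): (5, 2) -> (4, 10) -> (3, 40) -> (2, 120) -> (1, 240) -> return 240

Answer: 240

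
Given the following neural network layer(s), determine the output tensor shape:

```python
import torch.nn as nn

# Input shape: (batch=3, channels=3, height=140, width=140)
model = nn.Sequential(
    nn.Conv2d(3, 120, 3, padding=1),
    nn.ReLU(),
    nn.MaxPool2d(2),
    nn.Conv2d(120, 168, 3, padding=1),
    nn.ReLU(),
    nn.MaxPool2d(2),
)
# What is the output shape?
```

Input: (3, 3, 140, 140) -> after first Conv2d: (3, 120, 140, 140) -> after first MaxPool2d: (3, 120, 70, 70) -> after second Conv2d: (3, 168, 70, 70) -> Output: (3, 168, 35, 35)

Answer: (3, 168, 35, 35)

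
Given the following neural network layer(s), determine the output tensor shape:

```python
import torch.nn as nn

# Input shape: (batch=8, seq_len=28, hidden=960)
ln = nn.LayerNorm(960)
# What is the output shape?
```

Input: (8, 28, 960) -> Output: (8, 28, 960)

Answer: (8, 28, 960)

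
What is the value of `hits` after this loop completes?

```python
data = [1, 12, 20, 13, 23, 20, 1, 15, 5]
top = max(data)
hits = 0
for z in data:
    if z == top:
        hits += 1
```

Count of max value 23 in [1, 12, 20, 13, 23, 20, 1, 15, 5]
`hits` takes the values: 0 → 1

Answer: 1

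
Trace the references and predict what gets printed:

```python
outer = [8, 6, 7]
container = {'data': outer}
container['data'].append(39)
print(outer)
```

Key concept: dict holds reference to list.
Step by step:
`outer = [8, 6, 7]` → outer = [8, 6, 7]
`container = {'data': outer}` → container = {'data': [8, 6, 7]}
`container['data'].append(39)` → outer = [8, 6, 7, 39]; container = {'data': [8, 6, 7, 39]}
`print(outer)` → prints [8, 6, 7, 39]

Answer: [8, 6, 7, 39]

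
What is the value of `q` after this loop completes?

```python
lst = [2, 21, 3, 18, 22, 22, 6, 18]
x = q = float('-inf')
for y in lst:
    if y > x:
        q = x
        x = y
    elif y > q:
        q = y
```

Second largest (with repeats) in [2, 21, 3, 18, 22, 22, 6, 18]
`q` takes the values: -inf → 2 → 3 → 18 → 21 → 22

Answer: 22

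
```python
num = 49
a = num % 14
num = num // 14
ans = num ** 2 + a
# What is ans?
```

Trace:
`num = 49` → num = 49
`a = num % 14` → a = 7
`num = num // 14` → num = 3
`ans = num ** 2 + a` → ans = 16
So ans = 16

Answer: 16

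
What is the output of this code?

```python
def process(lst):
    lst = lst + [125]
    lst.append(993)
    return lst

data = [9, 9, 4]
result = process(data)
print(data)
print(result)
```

Key concept: rebinding parameter vs mutation.
Step by step:
`data = [9, 9, 4]` → data = [9, 9, 4]
`result = process(data)` → result = [9, 9, 4, 125, 993]
`print(data)` → prints [9, 9, 4]
`print(result)` → prints [9, 9, 4, 125, 993]

Answer:
[9, 9, 4]
[9, 9, 4, 125, 993]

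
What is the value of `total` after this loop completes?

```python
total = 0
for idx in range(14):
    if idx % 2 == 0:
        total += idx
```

Sum of even numbers 0 to 13
`total` takes the values: 0 → 2 → 6 → 12 → 20 → 30 → 42

Answer: 42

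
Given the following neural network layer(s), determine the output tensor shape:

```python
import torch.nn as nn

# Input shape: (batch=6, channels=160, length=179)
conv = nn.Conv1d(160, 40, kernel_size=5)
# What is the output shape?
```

Input: (6, 160, 179) -> Output: (6, 40, 175)

Answer: (6, 40, 175)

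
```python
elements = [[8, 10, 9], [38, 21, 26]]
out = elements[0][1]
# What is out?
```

Trace:
`elements = [[8, 10, 9], [38, 21, 26]]` → elements = [[8, 10, 9], [38, 21, 26]]
`out = elements[0][1]` → out = 10
So out = 10

Answer: 10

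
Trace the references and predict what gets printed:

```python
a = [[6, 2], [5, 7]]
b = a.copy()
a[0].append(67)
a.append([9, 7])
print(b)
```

Key concept: shallow copy with nested lists.
Step by step:
`a = [[6, 2], [5, 7]]` → a = [[6, 2], [5, 7]]
`b = a.copy()` → b = [[6, 2], [5, 7]]
`a[0].append(67)` → a = [[6, 2, 67], [5, 7]]; b = [[6, 2, 67], [5, 7]]
`a.append([9, 7])` → a = [[6, 2, 67], [5, 7], [9, 7]]
`print(b)` → prints [[6, 2, 67], [5, 7]]

Answer: [[6, 2, 67], [5, 7]]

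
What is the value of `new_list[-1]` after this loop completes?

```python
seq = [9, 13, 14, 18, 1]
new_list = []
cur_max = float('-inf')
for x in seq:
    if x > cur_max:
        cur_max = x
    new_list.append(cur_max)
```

Running max ends at 18
`new_list` takes the values: [] → [9] → [9, 13] → [9, 13, 14] → [9, 13, 14, 18] → [9, 13, 14, 18, 18]
So `new_list[-1]` = 18

Answer: 18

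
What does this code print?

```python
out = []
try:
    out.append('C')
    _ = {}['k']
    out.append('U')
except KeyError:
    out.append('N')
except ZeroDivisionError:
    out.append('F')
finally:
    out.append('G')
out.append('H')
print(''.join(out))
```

Execution trace: 'C' (try body) → 'N' (except KeyError) → 'G' (finally) → 'H' (after the try/except). Output: CNGH

Answer: CNGH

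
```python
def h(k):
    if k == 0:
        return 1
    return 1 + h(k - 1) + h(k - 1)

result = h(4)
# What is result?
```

h(k) = 1 + 2·h(k-1), h(0)=1. Closed form: (1+1)·2^4 - 1 = 31.

Answer: 31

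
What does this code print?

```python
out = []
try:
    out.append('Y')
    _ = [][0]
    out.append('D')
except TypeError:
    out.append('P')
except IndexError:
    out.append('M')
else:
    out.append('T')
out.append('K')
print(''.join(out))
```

Execution trace: 'Y' (try body) → 'M' (except IndexError) → 'K' (after the try/except). Output: YMK

Answer: YMK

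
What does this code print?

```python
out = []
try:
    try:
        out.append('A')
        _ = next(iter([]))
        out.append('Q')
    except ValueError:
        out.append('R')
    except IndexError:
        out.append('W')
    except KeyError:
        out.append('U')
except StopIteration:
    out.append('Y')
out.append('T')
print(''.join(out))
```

Execution trace: 'A' (inner try body) → 'Y' (outer except StopIteration) → 'T' (after the try/except). Output: AYT

Answer: AYT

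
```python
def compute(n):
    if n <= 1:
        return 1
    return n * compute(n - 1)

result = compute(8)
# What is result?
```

compute(8) = 8 * 7 * 6 * 5 * 4 * 3 * 2 * 1 = 40320

Answer: 40320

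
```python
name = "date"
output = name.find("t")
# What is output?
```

Trace:
`name = "date"` → name = 'date'
`output = name.find("t")` → output = 2
So output = 2

Answer: 2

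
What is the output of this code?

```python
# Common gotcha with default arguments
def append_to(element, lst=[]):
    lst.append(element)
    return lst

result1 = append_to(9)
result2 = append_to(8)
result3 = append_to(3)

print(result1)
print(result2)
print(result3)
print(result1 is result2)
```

Key concept: mutable default argument gotcha.
Step by step:
`result1 = append_to(9)` → result1 = [9]
`result2 = append_to(8)` → result1 = [9, 8] (same object as result2); result2 = [9, 8] (same object as result1)
`result3 = append_to(3)` → result1 = [9, 8, 3] (same object as result2, result3); result2 = [9, 8, 3] (same object as result1, result3); result3 = [9, 8, 3] (same object as result1, result2)
`print(result1)` → prints [9, 8, 3]
`print(result2)` → prints [9, 8, 3]
`print(result3)` → prints [9, 8, 3]
`print(result1 is result2)` → prints True

Answer:
[9, 8, 3]
[9, 8, 3]
[9, 8, 3]
True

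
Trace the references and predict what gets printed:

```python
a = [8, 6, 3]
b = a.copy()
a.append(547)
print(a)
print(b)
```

Key concept: list.copy() creates independent copy.
Step by step:
`a = [8, 6, 3]` → a = [8, 6, 3]
`b = a.copy()` → b = [8, 6, 3]
`a.append(547)` → a = [8, 6, 3, 547]
`print(a)` → prints [8, 6, 3, 547]
`print(b)` → prints [8, 6, 3]

Answer:
[8, 6, 3, 547]
[8, 6, 3]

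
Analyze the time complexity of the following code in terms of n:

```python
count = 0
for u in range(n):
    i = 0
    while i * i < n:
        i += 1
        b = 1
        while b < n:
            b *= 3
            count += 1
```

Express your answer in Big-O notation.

Each loop level contributes: n × √n × log n. Multiplying the contributions gives O(n√n log n).

Answer: O(n√n log n)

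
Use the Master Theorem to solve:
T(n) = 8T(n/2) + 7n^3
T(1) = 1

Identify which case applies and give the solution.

a=8, b=2, f(n)=7n^3. log_2(8) = 3. Since c=3 = 3, Case 2 applies: T(n) = Θ(n^log_b(a) · log n) = O(n^3 log n).

Answer: O(n^3 log n) - Case 2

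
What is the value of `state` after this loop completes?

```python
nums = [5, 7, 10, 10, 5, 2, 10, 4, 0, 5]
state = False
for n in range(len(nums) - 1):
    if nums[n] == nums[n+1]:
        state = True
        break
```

Check consecutive duplicates in [5, 7, 10, 10, 5, 2, 10, 4, 0, 5]
`state` takes the values: False → True

Answer: True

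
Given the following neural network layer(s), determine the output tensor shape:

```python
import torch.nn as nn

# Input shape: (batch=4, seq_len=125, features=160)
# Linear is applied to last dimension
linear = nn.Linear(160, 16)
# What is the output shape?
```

Input: (4, 125, 160) -> Output: (4, 125, 16)

Answer: (4, 125, 16)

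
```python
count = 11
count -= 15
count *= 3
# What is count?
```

Trace:
`count = 11` → count = 11
`count -= 15` → count = -4
`count *= 3` → count = -12
So count = -12

Answer: -12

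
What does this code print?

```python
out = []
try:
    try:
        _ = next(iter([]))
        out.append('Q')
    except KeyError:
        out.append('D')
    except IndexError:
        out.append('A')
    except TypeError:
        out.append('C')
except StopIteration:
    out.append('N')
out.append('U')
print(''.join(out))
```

Execution trace: 'N' (outer except StopIteration) → 'U' (after the try/except). Output: NU

Answer: NU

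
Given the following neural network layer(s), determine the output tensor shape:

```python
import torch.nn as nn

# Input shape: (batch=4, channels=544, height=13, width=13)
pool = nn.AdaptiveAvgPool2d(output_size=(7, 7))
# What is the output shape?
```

Input: (4, 544, 13, 13) -> Output: (4, 544, 7, 7)

Answer: (4, 544, 7, 7)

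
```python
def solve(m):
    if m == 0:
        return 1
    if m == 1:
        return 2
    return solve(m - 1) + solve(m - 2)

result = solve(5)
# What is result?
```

Build up from base cases: solve(0)=1, solve(1)=2, solve(2)=3, solve(3)=5, solve(4)=8, solve(5)=13

Answer: 13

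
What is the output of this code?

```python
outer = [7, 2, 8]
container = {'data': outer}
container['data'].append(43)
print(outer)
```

Key concept: dict holds reference to list.
Step by step:
`outer = [7, 2, 8]` → outer = [7, 2, 8]
`container = {'data': outer}` → container = {'data': [7, 2, 8]}
`container['data'].append(43)` → outer = [7, 2, 8, 43]; container = {'data': [7, 2, 8, 43]}
`print(outer)` → prints [7, 2, 8, 43]

Answer: [7, 2, 8, 43]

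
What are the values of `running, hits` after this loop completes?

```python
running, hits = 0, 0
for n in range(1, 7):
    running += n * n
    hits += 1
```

Sum of squares and count
`running, hits` takes the values: (0, 0) → (1, 0) → (1, 1) → (5, 1) → (5, 2) → (14, 2) → (14, 3) → (30, 3) → (30, 4) → (55, 4) → (55, 5) → (91, 5) → (91, 6)

Answer: 91, 6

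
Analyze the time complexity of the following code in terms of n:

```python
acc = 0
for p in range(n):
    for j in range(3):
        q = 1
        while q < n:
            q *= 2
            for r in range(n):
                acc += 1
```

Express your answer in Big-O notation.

Each loop level contributes: n × 1 × log n × n. Multiplying the contributions gives O(n^2 log n).

Answer: O(n^2 log n)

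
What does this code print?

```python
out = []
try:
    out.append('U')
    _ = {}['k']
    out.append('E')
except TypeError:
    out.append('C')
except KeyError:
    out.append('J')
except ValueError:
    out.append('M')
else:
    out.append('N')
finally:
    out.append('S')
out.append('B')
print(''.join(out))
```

Execution trace: 'U' (try body) → 'J' (except KeyError) → 'S' (finally) → 'B' (after the try/except). Output: UJSB

Answer: UJSB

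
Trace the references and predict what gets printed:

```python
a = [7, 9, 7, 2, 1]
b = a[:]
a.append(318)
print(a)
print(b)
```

Key concept: slice [:] creates copy.
Step by step:
`a = [7, 9, 7, 2, 1]` → a = [7, 9, 7, 2, 1]
`b = a[:]` → b = [7, 9, 7, 2, 1]
`a.append(318)` → a = [7, 9, 7, 2, 1, 318]
`print(a)` → prints [7, 9, 7, 2, 1, 318]
`print(b)` → prints [7, 9, 7, 2, 1]

Answer:
[7, 9, 7, 2, 1, 318]
[7, 9, 7, 2, 1]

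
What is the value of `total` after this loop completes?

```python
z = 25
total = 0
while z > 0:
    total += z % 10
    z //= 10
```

Sum digits of 25
`total` takes the values: 0 → 5 → 7

Answer: 7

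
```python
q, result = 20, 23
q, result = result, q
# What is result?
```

Trace:
`q, result = 20, 23` → q = 20; result = 23
`q, result = result, q` → q = 23; result = 20
So result = 20

Answer: 20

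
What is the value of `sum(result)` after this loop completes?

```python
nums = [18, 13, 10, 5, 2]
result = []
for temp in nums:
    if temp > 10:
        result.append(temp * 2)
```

Sum of doubled values > 10
`result` takes the values: [] → [36] → [36, 26]
So `sum(result)` = 62

Answer: 62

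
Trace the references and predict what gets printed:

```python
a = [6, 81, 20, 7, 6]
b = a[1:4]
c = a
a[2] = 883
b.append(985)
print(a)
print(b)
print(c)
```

Key concept: slice vs alias.
Step by step:
`a = [6, 81, 20, 7, 6]` → a = [6, 81, 20, 7, 6]
`b = a[1:4]` → b = [81, 20, 7]
`c = a` → c = [6, 81, 20, 7, 6] (same object as a)
`a[2] = 883` → a = [6, 81, 883, 7, 6] (same object as c); c = [6, 81, 883, 7, 6] (same object as a)
`b.append(985)` → b = [81, 20, 7, 985]
`print(a)` → prints [6, 81, 883, 7, 6]
`print(b)` → prints [81, 20, 7, 985]
`print(c)` → prints [6, 81, 883, 7, 6]

Answer:
[6, 81, 883, 7, 6]
[81, 20, 7, 985]
[6, 81, 883, 7, 6]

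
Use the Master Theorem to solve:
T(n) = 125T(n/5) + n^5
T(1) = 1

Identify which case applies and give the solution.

a=125, b=5, f(n)=n^5. log_5(125) = 3. Since c=5 > 3 and the regularity condition holds (125(n/5)^5 = (125/5^5)n^5 with 125/5^5 < 1), Case 3 applies: T(n) = Θ(f(n)) = O(n^5).

Answer: O(n^5) - Case 3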